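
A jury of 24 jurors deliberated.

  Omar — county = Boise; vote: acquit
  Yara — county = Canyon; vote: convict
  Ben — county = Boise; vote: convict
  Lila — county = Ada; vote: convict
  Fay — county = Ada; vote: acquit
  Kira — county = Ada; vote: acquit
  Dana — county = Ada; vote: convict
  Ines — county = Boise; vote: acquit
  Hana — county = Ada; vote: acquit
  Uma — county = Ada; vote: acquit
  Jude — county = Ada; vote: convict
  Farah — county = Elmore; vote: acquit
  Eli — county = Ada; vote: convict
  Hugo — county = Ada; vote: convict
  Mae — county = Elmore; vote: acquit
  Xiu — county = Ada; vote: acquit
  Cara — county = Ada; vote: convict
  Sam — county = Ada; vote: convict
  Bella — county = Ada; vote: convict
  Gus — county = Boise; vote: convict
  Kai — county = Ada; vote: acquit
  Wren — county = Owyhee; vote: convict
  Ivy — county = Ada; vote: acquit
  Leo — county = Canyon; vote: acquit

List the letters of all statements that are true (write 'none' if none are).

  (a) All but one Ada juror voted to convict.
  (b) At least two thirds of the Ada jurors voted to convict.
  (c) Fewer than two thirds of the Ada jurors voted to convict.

(c)

|A| = 15, |A ∩ B| = 8, |A ∖ B| = 7.
(a) |A ∖ B| = 1: fails.
(b) |A ∩ B| / |A| ≥ 2/3: fails.
(c) |A ∩ B| / |A| < 2/3: holds.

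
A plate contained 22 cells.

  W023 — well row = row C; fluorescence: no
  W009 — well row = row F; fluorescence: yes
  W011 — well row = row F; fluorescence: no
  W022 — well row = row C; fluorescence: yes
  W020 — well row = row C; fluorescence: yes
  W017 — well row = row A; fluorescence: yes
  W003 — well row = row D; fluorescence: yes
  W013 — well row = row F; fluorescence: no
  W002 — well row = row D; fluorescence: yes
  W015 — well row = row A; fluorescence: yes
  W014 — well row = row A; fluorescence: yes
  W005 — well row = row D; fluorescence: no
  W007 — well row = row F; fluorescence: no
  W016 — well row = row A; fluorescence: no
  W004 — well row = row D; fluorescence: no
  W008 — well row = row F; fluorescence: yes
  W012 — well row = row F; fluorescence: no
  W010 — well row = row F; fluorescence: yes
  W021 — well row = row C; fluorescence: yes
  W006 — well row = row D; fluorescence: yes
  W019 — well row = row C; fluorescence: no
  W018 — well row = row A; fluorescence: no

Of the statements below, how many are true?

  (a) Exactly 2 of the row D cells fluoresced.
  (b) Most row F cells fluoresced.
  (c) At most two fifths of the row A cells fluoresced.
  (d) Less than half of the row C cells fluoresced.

(a) row D: |A| = 5, |A ∩ B| = 3; needs |A ∩ B| = 2 — false.
(b) row F: |A| = 7, |A ∩ B| = 3; needs |A ∩ B| > |A ∖ B| — false.
(c) row A: |A| = 5, |A ∩ B| = 3; needs |A ∩ B| / |A| ≤ 2/5 — false.
(d) row C: |A| = 5, |A ∩ B| = 3; needs |A ∩ B| < |A ∖ B| — false.

0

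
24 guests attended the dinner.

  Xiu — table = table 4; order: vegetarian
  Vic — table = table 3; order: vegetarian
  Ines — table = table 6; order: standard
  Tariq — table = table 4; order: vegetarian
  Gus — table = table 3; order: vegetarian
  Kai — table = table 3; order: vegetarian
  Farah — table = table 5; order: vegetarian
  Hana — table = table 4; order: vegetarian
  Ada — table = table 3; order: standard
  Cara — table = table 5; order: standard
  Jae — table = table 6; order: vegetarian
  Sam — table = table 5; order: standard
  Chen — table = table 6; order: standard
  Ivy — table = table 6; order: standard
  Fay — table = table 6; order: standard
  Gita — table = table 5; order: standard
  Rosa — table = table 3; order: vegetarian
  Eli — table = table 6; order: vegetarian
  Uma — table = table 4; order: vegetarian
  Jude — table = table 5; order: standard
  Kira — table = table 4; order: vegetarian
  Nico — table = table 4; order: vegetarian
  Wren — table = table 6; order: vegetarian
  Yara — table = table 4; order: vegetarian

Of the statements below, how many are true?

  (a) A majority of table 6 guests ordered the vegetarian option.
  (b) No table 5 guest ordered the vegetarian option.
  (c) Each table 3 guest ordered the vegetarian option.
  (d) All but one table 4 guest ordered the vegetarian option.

(a) table 6: |A| = 7, |A ∩ B| = 3; needs |A ∩ B| > |A ∖ B| — false.
(b) table 5: |A| = 5, |A ∩ B| = 1; needs A ∩ B = ∅ (|A ∩ B| = 0) — false.
(c) table 3: |A| = 5, |A ∩ B| = 4; needs A ⊆ B, i.e. every element of A is in B (|A ∖ B| = 0) — false.
(d) table 4: |A| = 7, |A ∩ B| = 7; needs |A ∖ B| = 1 — false.

0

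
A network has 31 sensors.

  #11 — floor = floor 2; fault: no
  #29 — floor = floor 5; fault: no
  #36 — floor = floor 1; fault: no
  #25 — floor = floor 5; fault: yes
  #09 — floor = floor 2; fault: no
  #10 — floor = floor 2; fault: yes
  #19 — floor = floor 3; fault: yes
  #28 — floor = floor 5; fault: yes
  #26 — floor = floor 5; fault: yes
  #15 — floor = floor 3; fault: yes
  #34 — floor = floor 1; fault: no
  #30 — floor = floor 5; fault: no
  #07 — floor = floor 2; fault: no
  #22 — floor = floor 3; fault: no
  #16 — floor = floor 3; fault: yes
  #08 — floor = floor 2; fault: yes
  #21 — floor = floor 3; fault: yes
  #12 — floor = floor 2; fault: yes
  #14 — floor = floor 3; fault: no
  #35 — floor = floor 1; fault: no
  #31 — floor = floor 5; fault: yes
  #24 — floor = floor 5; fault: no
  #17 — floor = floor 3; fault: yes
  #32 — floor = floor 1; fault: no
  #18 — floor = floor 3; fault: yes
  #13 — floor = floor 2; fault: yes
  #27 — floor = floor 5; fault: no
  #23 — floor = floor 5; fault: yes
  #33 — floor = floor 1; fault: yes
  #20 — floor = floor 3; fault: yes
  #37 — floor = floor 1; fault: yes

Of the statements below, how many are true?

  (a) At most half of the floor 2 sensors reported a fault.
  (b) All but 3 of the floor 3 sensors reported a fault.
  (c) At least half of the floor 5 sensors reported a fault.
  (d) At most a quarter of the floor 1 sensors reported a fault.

(a) floor 2: |A| = 7, |A ∩ B| = 4; needs |A ∩ B| ≤ |A ∖ B| — false.
(b) floor 3: |A| = 9, |A ∩ B| = 7; needs |A ∖ B| = 3 — false.
(c) floor 5: |A| = 9, |A ∩ B| = 5; needs |A ∩ B| ≥ |A ∖ B| — true.
(d) floor 1: |A| = 6, |A ∩ B| = 2; needs |A ∩ B| / |A| ≤ 1/4 — false.

1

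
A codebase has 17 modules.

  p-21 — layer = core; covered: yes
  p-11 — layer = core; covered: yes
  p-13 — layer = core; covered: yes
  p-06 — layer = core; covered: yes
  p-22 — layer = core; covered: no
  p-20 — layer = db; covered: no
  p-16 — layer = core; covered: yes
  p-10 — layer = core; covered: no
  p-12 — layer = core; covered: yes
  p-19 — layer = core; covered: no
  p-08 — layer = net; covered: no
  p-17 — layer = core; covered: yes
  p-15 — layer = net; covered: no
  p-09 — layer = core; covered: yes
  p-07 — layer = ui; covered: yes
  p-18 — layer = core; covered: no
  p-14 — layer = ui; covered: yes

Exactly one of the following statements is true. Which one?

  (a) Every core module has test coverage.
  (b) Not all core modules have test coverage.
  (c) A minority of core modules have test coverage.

|A| = 12, |A ∩ B| = 8, |A ∖ B| = 4.
(a) requires A ⊆ B, i.e. every element of A is in B (|A ∖ B| = 0): false.
(b) requires A ⊄ B (|A ∖ B| ≥ 1): true.
(c) requires |A ∩ B| < |A ∖ B|: false.

(b)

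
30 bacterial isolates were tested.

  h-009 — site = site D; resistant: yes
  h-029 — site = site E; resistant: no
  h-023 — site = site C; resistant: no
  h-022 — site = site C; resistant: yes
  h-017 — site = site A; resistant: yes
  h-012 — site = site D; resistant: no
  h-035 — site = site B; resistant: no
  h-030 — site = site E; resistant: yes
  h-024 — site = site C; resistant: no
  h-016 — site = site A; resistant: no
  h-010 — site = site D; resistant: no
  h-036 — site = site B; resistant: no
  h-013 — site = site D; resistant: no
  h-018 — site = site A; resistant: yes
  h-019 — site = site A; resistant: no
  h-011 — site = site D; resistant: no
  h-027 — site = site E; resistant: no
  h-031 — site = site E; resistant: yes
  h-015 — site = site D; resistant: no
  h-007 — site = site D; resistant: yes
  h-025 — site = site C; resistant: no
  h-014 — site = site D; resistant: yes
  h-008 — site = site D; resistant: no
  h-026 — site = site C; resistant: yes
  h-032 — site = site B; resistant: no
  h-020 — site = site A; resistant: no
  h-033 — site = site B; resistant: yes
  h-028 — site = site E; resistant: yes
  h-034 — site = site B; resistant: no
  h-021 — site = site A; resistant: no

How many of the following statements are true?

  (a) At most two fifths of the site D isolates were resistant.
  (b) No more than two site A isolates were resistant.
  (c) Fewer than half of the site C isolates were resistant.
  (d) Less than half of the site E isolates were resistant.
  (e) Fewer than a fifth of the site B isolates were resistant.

(a) site D: |A| = 9, |A ∩ B| = 3; needs |A ∩ B| / |A| ≤ 2/5 — true.
(b) site A: |A| = 6, |A ∩ B| = 2; needs |A ∩ B| ≤ 2 — true.
(c) site C: |A| = 5, |A ∩ B| = 2; needs |A ∩ B| < |A ∖ B| — true.
(d) site E: |A| = 5, |A ∩ B| = 3; needs |A ∩ B| < |A ∖ B| — false.
(e) site B: |A| = 5, |A ∩ B| = 1; needs |A ∩ B| / |A| < 1/5 — false.

3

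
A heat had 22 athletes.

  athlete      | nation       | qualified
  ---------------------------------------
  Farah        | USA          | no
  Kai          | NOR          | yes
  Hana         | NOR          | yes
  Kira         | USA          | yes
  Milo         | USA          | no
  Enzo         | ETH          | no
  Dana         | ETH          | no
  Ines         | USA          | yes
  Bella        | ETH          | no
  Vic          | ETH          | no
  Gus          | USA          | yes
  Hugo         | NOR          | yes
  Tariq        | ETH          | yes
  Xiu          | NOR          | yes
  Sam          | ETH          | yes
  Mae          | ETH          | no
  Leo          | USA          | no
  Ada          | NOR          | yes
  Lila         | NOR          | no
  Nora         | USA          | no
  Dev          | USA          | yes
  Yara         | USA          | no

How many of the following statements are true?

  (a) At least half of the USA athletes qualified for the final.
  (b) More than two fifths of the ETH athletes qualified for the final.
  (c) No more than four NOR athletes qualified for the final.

(a) USA: |A| = 9, |A ∩ B| = 4; needs |A ∩ B| ≥ |A ∖ B| — false.
(b) ETH: |A| = 7, |A ∩ B| = 2; needs |A ∩ B| / |A| > 2/5 — false.
(c) NOR: |A| = 6, |A ∩ B| = 5; needs |A ∩ B| ≤ 4 — false.

0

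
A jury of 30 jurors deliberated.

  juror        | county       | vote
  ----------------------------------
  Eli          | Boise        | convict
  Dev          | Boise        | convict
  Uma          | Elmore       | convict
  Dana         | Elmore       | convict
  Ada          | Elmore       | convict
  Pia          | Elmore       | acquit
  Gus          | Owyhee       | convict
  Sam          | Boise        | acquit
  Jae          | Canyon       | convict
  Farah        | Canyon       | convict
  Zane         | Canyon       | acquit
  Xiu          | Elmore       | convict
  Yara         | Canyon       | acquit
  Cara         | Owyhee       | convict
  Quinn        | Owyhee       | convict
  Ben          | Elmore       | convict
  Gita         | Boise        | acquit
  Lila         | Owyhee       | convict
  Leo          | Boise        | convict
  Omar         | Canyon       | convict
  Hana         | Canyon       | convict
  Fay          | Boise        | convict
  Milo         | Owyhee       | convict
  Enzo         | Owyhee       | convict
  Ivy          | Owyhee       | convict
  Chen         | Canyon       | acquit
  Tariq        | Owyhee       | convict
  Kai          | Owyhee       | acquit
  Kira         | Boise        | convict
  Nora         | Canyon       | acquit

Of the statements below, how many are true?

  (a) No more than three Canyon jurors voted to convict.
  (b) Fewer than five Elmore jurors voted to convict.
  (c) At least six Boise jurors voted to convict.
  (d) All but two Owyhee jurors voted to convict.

0

(a) Canyon: |A| = 8, |A ∩ B| = 4; needs |A ∩ B| ≤ 3 — false.
(b) Elmore: |A| = 6, |A ∩ B| = 5; needs |A ∩ B| < 5 — false.
(c) Boise: |A| = 7, |A ∩ B| = 5; needs |A ∩ B| ≥ 6 — false.
(d) Owyhee: |A| = 9, |A ∩ B| = 8; needs |A ∖ B| = 2 — false.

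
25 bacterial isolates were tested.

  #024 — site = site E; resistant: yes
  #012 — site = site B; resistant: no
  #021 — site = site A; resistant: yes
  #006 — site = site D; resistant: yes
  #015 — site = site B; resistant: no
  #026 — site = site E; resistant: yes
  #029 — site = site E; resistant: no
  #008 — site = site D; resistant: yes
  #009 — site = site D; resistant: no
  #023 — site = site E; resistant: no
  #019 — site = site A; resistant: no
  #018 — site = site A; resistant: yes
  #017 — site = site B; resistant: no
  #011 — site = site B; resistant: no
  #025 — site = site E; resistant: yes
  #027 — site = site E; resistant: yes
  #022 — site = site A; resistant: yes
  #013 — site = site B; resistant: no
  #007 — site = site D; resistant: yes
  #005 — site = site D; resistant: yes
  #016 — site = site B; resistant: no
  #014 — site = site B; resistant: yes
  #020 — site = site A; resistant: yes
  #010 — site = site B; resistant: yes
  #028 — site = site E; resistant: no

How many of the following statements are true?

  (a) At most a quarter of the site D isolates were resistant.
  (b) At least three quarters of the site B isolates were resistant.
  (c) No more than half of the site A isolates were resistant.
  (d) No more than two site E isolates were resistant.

(a) site D: |A| = 5, |A ∩ B| = 4; needs |A ∩ B| / |A| ≤ 1/4 — false.
(b) site B: |A| = 8, |A ∩ B| = 2; needs |A ∩ B| / |A| ≥ 3/4 — false.
(c) site A: |A| = 5, |A ∩ B| = 4; needs |A ∩ B| ≤ |A ∖ B| — false.
(d) site E: |A| = 7, |A ∩ B| = 4; needs |A ∩ B| ≤ 2 — false.

0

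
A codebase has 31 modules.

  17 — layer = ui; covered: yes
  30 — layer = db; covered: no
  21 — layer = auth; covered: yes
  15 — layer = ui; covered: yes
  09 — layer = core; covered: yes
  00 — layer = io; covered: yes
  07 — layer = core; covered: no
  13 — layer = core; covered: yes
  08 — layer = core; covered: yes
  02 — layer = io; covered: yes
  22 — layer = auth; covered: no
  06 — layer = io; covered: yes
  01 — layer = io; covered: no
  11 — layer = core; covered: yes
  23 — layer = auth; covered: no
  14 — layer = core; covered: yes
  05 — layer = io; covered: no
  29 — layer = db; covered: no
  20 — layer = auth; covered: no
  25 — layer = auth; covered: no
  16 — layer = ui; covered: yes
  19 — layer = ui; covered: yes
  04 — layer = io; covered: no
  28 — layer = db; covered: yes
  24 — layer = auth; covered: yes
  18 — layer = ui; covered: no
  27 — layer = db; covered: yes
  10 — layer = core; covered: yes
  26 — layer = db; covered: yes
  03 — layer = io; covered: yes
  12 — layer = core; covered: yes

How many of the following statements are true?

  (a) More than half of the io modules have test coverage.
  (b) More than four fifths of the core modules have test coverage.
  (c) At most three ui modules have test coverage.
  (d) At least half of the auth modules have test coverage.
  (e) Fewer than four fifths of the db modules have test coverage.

(a) io: |A| = 7, |A ∩ B| = 4; needs |A ∩ B| > |A ∖ B| — true.
(b) core: |A| = 8, |A ∩ B| = 7; needs |A ∩ B| / |A| > 4/5 — true.
(c) ui: |A| = 5, |A ∩ B| = 4; needs |A ∩ B| ≤ 3 — false.
(d) auth: |A| = 6, |A ∩ B| = 2; needs |A ∩ B| ≥ |A ∖ B| — false.
(e) db: |A| = 5, |A ∩ B| = 3; needs |A ∩ B| / |A| < 4/5 — true.

3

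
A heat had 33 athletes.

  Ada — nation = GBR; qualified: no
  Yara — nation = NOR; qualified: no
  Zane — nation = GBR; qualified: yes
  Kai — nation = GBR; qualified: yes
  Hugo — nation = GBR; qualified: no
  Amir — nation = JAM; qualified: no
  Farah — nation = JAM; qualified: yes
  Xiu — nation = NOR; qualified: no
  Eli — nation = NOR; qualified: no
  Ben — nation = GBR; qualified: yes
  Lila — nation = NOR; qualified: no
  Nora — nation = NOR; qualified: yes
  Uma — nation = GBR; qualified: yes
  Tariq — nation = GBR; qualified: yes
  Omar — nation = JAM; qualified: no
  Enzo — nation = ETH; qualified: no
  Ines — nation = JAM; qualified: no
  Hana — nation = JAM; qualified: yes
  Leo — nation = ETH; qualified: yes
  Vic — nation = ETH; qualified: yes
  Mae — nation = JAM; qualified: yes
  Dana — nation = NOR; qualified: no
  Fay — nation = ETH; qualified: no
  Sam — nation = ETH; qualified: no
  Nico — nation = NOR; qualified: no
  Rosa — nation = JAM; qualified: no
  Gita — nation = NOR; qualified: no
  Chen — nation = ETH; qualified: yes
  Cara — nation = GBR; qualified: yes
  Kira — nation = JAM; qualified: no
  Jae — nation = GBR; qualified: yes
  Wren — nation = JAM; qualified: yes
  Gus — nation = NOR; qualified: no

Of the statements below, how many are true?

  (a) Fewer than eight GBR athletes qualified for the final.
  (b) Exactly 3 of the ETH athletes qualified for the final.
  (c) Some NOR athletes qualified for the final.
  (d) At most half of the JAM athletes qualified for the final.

4

(a) GBR: |A| = 9, |A ∩ B| = 7; needs |A ∩ B| < 8 — true.
(b) ETH: |A| = 6, |A ∩ B| = 3; needs |A ∩ B| = 3 — true.
(c) NOR: |A| = 9, |A ∩ B| = 1; needs A ∩ B ≠ ∅ (|A ∩ B| ≥ 1) — true.
(d) JAM: |A| = 9, |A ∩ B| = 4; needs |A ∩ B| ≤ |A ∖ B| — true.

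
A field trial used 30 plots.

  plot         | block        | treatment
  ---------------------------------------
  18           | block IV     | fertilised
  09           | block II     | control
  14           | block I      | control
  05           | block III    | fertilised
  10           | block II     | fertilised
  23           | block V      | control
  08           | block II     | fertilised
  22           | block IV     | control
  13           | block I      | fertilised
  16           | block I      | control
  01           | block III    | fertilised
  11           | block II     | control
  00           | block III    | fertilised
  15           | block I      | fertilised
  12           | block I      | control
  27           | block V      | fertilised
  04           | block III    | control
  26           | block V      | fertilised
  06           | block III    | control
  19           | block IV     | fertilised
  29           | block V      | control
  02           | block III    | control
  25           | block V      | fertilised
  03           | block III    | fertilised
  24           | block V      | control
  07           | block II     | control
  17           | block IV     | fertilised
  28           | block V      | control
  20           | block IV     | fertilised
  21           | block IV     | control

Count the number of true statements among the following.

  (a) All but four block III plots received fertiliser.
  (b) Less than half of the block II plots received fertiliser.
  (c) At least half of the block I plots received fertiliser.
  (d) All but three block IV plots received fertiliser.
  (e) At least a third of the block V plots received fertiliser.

(a) block III: |A| = 7, |A ∩ B| = 4; needs |A ∖ B| = 4 — false.
(b) block II: |A| = 5, |A ∩ B| = 2; needs |A ∩ B| < |A ∖ B| — true.
(c) block I: |A| = 5, |A ∩ B| = 2; needs |A ∩ B| ≥ |A ∖ B| — false.
(d) block IV: |A| = 6, |A ∩ B| = 4; needs |A ∖ B| = 3 — false.
(e) block V: |A| = 7, |A ∩ B| = 3; needs |A ∩ B| / |A| ≥ 1/3 — true.

2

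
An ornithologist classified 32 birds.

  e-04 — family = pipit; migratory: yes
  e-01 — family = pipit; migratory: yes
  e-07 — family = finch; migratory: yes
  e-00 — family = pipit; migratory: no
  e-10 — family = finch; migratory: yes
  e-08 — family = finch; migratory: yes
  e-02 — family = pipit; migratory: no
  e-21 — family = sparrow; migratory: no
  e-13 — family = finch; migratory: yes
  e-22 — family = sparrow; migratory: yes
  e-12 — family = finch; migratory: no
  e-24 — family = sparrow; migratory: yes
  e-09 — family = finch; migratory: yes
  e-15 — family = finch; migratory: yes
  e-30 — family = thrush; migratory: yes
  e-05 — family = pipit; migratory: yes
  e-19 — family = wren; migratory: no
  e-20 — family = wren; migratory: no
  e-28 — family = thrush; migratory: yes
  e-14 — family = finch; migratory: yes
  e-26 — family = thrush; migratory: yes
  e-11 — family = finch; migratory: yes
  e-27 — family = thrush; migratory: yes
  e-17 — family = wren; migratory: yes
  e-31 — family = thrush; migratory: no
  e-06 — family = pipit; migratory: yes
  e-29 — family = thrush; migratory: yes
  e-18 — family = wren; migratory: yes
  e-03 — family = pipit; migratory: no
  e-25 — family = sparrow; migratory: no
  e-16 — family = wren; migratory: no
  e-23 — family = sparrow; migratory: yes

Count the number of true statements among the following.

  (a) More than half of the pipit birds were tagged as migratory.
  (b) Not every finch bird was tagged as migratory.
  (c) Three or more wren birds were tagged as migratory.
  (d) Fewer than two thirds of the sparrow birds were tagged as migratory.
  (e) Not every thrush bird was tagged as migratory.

(a) pipit: |A| = 7, |A ∩ B| = 4; needs |A ∩ B| > |A ∖ B| — true.
(b) finch: |A| = 9, |A ∩ B| = 8; needs A ⊄ B (|A ∖ B| ≥ 1) — true.
(c) wren: |A| = 5, |A ∩ B| = 2; needs |A ∩ B| ≥ 3 — false.
(d) sparrow: |A| = 5, |A ∩ B| = 3; needs |A ∩ B| / |A| < 2/3 — true.
(e) thrush: |A| = 6, |A ∩ B| = 5; needs A ⊄ B (|A ∖ B| ≥ 1) — true.

4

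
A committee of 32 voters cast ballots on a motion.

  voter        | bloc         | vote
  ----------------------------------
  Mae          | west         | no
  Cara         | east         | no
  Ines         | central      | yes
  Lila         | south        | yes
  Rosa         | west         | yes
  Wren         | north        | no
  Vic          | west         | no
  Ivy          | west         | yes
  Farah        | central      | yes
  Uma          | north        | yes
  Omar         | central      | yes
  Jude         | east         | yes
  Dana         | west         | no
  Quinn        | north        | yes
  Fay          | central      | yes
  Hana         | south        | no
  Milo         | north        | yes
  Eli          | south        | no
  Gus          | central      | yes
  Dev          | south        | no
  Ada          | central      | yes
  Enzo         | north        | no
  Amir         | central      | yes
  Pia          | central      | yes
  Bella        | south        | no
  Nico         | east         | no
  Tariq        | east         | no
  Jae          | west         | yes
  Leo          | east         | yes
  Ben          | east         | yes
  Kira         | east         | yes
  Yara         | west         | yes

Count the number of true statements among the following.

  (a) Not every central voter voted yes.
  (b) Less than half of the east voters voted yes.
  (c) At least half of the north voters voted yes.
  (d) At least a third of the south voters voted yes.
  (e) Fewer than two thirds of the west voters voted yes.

2

(a) central: |A| = 8, |A ∩ B| = 8; needs A ⊄ B (|A ∖ B| ≥ 1) — false.
(b) east: |A| = 7, |A ∩ B| = 4; needs |A ∩ B| < |A ∖ B| — false.
(c) north: |A| = 5, |A ∩ B| = 3; needs |A ∩ B| ≥ |A ∖ B| — true.
(d) south: |A| = 5, |A ∩ B| = 1; needs |A ∩ B| / |A| ≥ 1/3 — false.
(e) west: |A| = 7, |A ∩ B| = 4; needs |A ∩ B| / |A| < 2/3 — true.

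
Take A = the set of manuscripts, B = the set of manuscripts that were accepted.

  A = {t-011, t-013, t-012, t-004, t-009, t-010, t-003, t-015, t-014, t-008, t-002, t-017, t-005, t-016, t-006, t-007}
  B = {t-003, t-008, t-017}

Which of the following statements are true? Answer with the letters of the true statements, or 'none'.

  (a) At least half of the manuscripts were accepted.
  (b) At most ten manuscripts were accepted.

(b)

|A| = 16, |A ∩ B| = 3, |A ∖ B| = 13.
(a) |A ∩ B| ≥ |A ∖ B|: fails.
(b) |A ∩ B| ≤ 10: holds.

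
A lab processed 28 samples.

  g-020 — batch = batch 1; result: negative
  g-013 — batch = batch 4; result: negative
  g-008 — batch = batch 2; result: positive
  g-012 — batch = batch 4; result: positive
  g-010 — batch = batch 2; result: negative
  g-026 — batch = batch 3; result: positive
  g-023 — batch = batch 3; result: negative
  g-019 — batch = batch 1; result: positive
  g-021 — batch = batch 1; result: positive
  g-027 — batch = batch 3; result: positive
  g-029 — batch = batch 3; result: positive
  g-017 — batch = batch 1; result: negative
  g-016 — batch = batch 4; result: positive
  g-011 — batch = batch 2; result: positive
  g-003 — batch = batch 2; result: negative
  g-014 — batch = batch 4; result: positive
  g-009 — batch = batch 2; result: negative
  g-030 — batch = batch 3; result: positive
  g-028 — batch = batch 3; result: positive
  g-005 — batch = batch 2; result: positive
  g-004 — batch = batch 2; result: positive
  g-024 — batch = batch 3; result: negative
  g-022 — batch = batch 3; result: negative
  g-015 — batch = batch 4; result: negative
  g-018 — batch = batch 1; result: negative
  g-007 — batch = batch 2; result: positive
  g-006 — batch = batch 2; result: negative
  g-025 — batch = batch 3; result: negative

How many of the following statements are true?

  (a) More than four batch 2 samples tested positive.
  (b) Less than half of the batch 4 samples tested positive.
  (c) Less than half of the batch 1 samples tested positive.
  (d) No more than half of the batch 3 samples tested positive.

(a) batch 2: |A| = 9, |A ∩ B| = 5; needs |A ∩ B| > 4 — true.
(b) batch 4: |A| = 5, |A ∩ B| = 3; needs |A ∩ B| < |A ∖ B| — false.
(c) batch 1: |A| = 5, |A ∩ B| = 2; needs |A ∩ B| < |A ∖ B| — true.
(d) batch 3: |A| = 9, |A ∩ B| = 5; needs |A ∩ B| ≤ |A ∖ B| — false.

2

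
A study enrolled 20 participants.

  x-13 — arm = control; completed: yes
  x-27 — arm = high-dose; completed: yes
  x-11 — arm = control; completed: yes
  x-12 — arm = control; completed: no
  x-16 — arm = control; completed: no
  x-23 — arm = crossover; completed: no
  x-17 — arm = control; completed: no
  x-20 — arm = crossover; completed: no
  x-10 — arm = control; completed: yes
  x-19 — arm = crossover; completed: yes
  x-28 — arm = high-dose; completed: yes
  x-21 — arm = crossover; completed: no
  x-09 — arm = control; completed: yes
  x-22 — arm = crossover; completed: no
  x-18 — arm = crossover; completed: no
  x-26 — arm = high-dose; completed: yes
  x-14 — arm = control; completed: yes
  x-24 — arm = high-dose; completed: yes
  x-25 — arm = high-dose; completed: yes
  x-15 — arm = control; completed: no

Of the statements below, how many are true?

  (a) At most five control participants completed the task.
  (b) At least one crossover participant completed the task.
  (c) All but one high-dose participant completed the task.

2

(a) control: |A| = 9, |A ∩ B| = 5; needs |A ∩ B| ≤ 5 — true.
(b) crossover: |A| = 6, |A ∩ B| = 1; needs A ∩ B ≠ ∅ (|A ∩ B| ≥ 1) — true.
(c) high-dose: |A| = 5, |A ∩ B| = 5; needs |A ∖ B| = 1 — false.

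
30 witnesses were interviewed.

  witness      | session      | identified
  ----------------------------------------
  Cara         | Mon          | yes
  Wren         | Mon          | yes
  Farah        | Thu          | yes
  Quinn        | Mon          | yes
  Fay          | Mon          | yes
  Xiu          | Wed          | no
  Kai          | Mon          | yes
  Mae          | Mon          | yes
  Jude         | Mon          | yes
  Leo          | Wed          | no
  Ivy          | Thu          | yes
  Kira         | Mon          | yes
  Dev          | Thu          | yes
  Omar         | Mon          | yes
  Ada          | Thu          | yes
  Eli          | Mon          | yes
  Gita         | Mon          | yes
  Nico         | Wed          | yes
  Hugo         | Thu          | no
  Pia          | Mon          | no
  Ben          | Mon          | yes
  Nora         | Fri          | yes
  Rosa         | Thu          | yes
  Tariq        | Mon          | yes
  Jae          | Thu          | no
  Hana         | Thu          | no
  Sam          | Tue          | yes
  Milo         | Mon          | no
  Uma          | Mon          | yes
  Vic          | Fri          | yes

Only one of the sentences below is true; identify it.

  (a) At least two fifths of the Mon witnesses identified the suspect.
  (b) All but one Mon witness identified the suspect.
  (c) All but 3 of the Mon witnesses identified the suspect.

(a)

|A| = 16, |A ∩ B| = 14, |A ∖ B| = 2.
(a) requires |A ∩ B| / |A| ≥ 2/5: true.
(b) requires |A ∖ B| = 1: false.
(c) requires |A ∖ B| = 3: false.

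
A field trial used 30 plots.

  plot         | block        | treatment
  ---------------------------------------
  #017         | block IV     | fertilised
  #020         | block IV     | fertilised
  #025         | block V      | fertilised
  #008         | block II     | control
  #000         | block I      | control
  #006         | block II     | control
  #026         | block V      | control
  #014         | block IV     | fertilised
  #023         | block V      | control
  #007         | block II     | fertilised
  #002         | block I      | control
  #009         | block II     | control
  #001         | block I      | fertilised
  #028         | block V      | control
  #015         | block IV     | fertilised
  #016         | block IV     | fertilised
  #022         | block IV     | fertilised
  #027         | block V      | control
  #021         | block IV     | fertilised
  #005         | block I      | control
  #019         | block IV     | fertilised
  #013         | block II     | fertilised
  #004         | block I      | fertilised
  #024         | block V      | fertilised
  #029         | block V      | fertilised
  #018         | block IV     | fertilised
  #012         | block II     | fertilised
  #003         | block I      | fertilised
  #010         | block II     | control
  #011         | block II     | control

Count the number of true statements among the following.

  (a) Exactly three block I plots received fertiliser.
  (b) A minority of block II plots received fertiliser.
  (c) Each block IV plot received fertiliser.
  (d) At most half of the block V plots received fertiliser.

(a) block I: |A| = 6, |A ∩ B| = 3; needs |A ∩ B| = 3 — true.
(b) block II: |A| = 8, |A ∩ B| = 3; needs |A ∩ B| < |A ∖ B| — true.
(c) block IV: |A| = 9, |A ∩ B| = 9; needs A ⊆ B, i.e. every element of A is in B (|A ∖ B| = 0) — true.
(d) block V: |A| = 7, |A ∩ B| = 3; needs |A ∩ B| ≤ |A ∖ B| — true.

4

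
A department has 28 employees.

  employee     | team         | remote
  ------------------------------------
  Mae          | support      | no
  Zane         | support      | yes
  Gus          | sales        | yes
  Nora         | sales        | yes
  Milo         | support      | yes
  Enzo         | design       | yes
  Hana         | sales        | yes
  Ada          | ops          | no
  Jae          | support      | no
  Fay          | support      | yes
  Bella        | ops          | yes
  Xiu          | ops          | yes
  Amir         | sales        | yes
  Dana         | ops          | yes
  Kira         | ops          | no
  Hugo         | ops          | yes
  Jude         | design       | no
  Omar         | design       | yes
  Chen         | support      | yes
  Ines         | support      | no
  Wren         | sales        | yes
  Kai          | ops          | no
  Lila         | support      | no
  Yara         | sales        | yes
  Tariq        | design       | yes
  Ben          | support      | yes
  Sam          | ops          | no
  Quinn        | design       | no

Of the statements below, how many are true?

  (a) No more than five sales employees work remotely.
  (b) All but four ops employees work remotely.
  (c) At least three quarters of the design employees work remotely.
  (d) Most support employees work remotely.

(a) sales: |A| = 6, |A ∩ B| = 6; needs |A ∩ B| ≤ 5 — false.
(b) ops: |A| = 8, |A ∩ B| = 4; needs |A ∖ B| = 4 — true.
(c) design: |A| = 5, |A ∩ B| = 3; needs |A ∩ B| / |A| ≥ 3/4 — false.
(d) support: |A| = 9, |A ∩ B| = 5; needs |A ∩ B| > |A ∖ B| — true.

2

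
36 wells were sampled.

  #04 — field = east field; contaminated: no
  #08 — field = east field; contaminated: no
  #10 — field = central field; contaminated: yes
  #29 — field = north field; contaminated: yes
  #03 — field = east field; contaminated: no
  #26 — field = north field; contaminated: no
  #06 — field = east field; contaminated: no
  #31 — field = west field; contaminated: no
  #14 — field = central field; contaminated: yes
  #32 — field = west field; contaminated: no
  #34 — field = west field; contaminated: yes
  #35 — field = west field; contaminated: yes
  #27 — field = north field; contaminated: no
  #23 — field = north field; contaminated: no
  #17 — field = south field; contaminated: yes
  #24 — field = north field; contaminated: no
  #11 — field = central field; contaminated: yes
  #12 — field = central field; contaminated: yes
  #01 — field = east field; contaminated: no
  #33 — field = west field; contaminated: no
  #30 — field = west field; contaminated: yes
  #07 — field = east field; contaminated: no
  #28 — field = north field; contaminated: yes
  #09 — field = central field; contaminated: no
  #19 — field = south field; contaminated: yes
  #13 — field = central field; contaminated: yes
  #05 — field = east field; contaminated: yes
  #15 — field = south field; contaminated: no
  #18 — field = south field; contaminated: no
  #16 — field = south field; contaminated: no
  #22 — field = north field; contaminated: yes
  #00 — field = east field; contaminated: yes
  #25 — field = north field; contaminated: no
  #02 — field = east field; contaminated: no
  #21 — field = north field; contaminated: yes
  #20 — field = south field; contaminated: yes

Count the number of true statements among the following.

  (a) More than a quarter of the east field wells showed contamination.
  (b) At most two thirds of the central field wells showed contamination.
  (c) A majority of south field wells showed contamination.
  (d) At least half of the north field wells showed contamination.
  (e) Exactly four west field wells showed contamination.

(a) east field: |A| = 9, |A ∩ B| = 2; needs |A ∩ B| / |A| > 1/4 — false.
(b) central field: |A| = 6, |A ∩ B| = 5; needs |A ∩ B| / |A| ≤ 2/3 — false.
(c) south field: |A| = 6, |A ∩ B| = 3; needs |A ∩ B| > |A ∖ B| — false.
(d) north field: |A| = 9, |A ∩ B| = 4; needs |A ∩ B| ≥ |A ∖ B| — false.
(e) west field: |A| = 6, |A ∩ B| = 3; needs |A ∩ B| = 4 — false.

0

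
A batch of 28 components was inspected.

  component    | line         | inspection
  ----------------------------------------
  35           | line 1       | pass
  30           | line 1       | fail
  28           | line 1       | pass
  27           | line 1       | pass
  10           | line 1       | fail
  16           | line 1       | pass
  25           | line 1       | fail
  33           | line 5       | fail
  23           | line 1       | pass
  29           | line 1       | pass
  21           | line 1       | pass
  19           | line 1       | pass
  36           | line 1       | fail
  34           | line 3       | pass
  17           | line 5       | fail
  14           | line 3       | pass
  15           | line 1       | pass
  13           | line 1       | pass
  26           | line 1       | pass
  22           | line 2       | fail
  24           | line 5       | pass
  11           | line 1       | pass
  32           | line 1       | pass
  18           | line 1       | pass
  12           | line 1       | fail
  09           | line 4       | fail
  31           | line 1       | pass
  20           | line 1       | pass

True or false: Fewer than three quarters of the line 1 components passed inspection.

False

'Fewer than three quarters of the line 1 components passed inspection' holds iff |A ∩ B| / |A| < 3/4.
|A| = 21, |A ∩ B| = 16, |A ∖ B| = 5.
|A ∩ B|/|A| = 16/21, so the statement is false.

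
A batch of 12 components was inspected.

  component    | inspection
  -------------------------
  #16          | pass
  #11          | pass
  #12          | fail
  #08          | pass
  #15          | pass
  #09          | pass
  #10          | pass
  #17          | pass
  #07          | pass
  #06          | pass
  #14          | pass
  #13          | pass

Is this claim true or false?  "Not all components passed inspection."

Truth condition: A ⊄ B (|A ∖ B| ≥ 1).
A (the restrictor) = {#16, #11, #12, #08, #15, #09, #10, #17, #07, #06, #14, #13}, |A| = 12.
A ∖ B = {#12}, so |A ∖ B| = 1.
So the statement is true.

True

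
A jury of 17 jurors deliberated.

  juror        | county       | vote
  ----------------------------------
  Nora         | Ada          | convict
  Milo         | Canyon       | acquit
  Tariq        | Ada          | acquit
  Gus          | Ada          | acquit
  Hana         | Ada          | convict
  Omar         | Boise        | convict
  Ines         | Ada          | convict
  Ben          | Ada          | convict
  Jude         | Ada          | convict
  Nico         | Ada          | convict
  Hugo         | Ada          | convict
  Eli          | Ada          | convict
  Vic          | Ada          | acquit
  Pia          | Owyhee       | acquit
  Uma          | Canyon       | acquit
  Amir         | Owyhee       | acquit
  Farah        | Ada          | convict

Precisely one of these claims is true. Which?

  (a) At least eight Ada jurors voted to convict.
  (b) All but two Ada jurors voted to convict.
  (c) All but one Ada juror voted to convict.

(a)

|A| = 12, |A ∩ B| = 9, |A ∖ B| = 3.
(a) requires |A ∩ B| ≥ 8: true.
(b) requires |A ∖ B| = 2: false.
(c) requires |A ∖ B| = 1: false.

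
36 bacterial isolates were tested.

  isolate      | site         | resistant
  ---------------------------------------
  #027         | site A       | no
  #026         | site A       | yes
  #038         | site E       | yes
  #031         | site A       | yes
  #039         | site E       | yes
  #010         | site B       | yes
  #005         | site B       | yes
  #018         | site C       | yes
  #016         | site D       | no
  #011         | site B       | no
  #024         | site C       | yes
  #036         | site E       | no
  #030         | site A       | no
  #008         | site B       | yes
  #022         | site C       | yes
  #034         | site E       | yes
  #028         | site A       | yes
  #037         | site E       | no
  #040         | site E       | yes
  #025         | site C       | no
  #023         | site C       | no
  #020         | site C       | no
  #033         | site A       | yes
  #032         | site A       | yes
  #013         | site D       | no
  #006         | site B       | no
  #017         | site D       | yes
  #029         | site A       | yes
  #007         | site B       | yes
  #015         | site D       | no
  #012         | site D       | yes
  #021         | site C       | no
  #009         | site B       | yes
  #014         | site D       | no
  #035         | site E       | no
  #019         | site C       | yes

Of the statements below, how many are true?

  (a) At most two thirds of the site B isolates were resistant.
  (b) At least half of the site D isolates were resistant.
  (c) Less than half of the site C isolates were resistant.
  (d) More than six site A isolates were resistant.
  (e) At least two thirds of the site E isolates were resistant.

0

(a) site B: |A| = 7, |A ∩ B| = 5; needs |A ∩ B| / |A| ≤ 2/3 — false.
(b) site D: |A| = 6, |A ∩ B| = 2; needs |A ∩ B| ≥ |A ∖ B| — false.
(c) site C: |A| = 8, |A ∩ B| = 4; needs |A ∩ B| < |A ∖ B| — false.
(d) site A: |A| = 8, |A ∩ B| = 6; needs |A ∩ B| > 6 — false.
(e) site E: |A| = 7, |A ∩ B| = 4; needs |A ∩ B| / |A| ≥ 2/3 — false.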